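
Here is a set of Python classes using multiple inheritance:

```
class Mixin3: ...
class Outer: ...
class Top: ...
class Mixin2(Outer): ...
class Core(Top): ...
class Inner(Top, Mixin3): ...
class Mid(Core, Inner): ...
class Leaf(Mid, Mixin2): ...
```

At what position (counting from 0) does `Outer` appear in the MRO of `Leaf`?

7

L[Leaf] = Leaf + merge(L[Mid], L[Mixin2], [Mid Mixin2])
  take Mid:  [Mid Core Inner Top Mixin3 object] + [Mixin2 Outer object] + [Mid Mixin2]
  take Core:  [Core Inner Top Mixin3 object] + [Mixin2 Outer object] + [Mixin2]
  take Inner:  [Inner Top Mixin3 object] + [Mixin2 Outer object] + [Mixin2]
  take Top:  [Top Mixin3 object] + [Mixin2 Outer object] + [Mixin2]
  take Mixin3:  [Mixin3 object] + [Mixin2 Outer object] + [Mixin2]
  take Mixin2:  [object] + [Mixin2 Outer object] + [Mixin2]
  take Outer:  [object] + [Outer object]
  take object:  [object] + [object]
MRO: Leaf Mid Core Inner Top Mixin3 Mixin2 Outer object
Outer sits at index 7.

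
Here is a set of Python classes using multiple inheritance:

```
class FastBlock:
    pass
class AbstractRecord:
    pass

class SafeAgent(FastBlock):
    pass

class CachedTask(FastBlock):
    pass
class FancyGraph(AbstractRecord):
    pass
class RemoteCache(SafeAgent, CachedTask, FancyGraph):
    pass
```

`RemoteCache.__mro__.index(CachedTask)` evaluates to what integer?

2

L[RemoteCache] = RemoteCache + merge(L[SafeAgent], L[CachedTask], L[FancyGraph], [SafeAgent CachedTask FancyGraph])
  take SafeAgent:  [SafeAgent FastBlock object] + [CachedTask FastBlock object] + [FancyGraph AbstractRecord object] + [SafeAgent CachedTask FancyGraph]
  take CachedTask:  [FastBlock object] + [CachedTask FastBlock object] + [FancyGraph AbstractRecord object] + [CachedTask FancyGraph]
  take FastBlock:  [FastBlock object] + [FastBlock object] + [FancyGraph AbstractRecord object] + [FancyGraph]
  take FancyGraph:  [object] + [object] + [FancyGraph AbstractRecord object] + [FancyGraph]
  take AbstractRecord:  [object] + [object] + [AbstractRecord object]
  take object:  [object] + [object] + [object]
MRO: RemoteCache SafeAgent CachedTask FastBlock FancyGraph AbstractRecord object
CachedTask sits at index 2.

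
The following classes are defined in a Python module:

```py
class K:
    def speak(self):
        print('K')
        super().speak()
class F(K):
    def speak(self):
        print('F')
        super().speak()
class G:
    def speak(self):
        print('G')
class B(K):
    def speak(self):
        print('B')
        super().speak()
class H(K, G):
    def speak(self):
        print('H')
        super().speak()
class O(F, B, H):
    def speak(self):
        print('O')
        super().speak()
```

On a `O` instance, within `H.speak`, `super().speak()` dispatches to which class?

K

L[O] = O + merge(L[F], L[B], L[H], [F B H])
  take F:  [F K object] + [B K object] + [H K G object] + [F B H]
  take B:  [K object] + [B K object] + [H K G object] + [B H]
  take H:  [K object] + [K object] + [H K G object] + [H]
  take K:  [K object] + [K object] + [K G object]
  take G:  [object] + [object] + [G object]
  take object:  [object] + [object] + [object]
MRO: O F B H K G object
super() in H.speak on a O instance goes to the class after H in O's MRO: K.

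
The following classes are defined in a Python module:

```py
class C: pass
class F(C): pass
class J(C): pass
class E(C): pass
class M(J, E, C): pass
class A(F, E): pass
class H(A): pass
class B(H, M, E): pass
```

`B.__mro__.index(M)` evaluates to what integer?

L[B] = B + merge(L[H], L[M], L[E], [H M E])
  take H:  [H A F E C object] + [M J E C object] + [E C object] + [H M E]
  take A:  [A F E C object] + [M J E C object] + [E C object] + [M E]
  take F:  [F E C object] + [M J E C object] + [E C object] + [M E]
  take M:  [E C object] + [M J E C object] + [E C object] + [M E]
  take J:  [E C object] + [J E C object] + [E C object] + [E]
  take E:  [E C object] + [E C object] + [E C object] + [E]
  take C:  [C object] + [C object] + [C object]
  take object:  [object] + [object] + [object]
MRO: B H A F M J E C object
M sits at index 4.

4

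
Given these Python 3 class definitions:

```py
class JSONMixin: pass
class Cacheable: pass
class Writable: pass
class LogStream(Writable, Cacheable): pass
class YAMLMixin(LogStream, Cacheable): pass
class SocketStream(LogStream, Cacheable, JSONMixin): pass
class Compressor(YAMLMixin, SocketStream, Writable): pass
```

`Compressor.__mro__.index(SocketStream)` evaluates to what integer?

L[Compressor] = Compressor + merge(L[YAMLMixin], L[SocketStream], L[Writable], [YAMLMixin SocketStream Writable])
  take YAMLMixin:  [YAMLMixin LogStream Writable Cacheable object] + [SocketStream LogStream Writable Cacheable JSONMixin object] + [Writable object] + [YAMLMixin SocketStream Writable]
  take SocketStream:  [LogStream Writable Cacheable object] + [SocketStream LogStream Writable Cacheable JSONMixin object] + [Writable object] + [SocketStream Writable]
  take LogStream:  [LogStream Writable Cacheable object] + [LogStream Writable Cacheable JSONMixin object] + [Writable object] + [Writable]
  take Writable:  [Writable Cacheable object] + [Writable Cacheable JSONMixin object] + [Writable object] + [Writable]
  take Cacheable:  [Cacheable object] + [Cacheable JSONMixin object] + [object]
  take JSONMixin:  [object] + [JSONMixin object] + [object]
  take object:  [object] + [object] + [object]
MRO: Compressor YAMLMixin SocketStream LogStream Writable Cacheable JSONMixin object
SocketStream sits at index 2.

2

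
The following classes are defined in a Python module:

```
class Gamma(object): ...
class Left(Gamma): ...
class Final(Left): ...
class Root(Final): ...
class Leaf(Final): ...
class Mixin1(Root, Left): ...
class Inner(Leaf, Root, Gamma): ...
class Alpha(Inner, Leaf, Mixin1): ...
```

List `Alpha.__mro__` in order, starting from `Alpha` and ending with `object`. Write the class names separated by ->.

L[Alpha] = Alpha + merge(L[Inner], L[Leaf], L[Mixin1], [Inner Leaf Mixin1])
  take Inner:  [Inner Leaf Root Final Left Gamma object] + [Leaf Final Left Gamma object] + [Mixin1 Root Final Left Gamma object] + [Inner Leaf Mixin1]
  take Leaf:  [Leaf Root Final Left Gamma object] + [Leaf Final Left Gamma object] + [Mixin1 Root Final Left Gamma object] + [Leaf Mixin1]
  take Mixin1:  [Root Final Left Gamma object] + [Final Left Gamma object] + [Mixin1 Root Final Left Gamma object] + [Mixin1]
  take Root:  [Root Final Left Gamma object] + [Final Left Gamma object] + [Root Final Left Gamma object]
  take Final:  [Final Left Gamma object] + [Final Left Gamma object] + [Final Left Gamma object]
  take Left:  [Left Gamma object] + [Left Gamma object] + [Left Gamma object]
  take Gamma:  [Gamma object] + [Gamma object] + [Gamma object]
  take object:  [object] + [object] + [object]

Alpha -> Inner -> Leaf -> Mixin1 -> Root -> Final -> Left -> Gamma -> object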